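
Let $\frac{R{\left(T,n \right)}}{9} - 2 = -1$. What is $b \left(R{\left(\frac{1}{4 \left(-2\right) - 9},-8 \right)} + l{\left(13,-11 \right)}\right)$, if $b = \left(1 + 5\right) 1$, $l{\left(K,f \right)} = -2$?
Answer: $42$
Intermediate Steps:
$R{\left(T,n \right)} = 9$ ($R{\left(T,n \right)} = 18 + 9 \left(-1\right) = 18 - 9 = 9$)
$b = 6$ ($b = 6 \cdot 1 = 6$)
$b \left(R{\left(\frac{1}{4 \left(-2\right) - 9},-8 \right)} + l{\left(13,-11 \right)}\right) = 6 \left(9 - 2\right) = 6 \cdot 7 = 42$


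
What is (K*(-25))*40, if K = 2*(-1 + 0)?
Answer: 2000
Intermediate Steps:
K = -2 (K = 2*(-1) = -2)
(K*(-25))*40 = -2*(-25)*40 = 50*40 = 2000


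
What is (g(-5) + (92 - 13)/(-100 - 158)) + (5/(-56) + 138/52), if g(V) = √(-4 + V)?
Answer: 212087/93912 + 3*I ≈ 2.2584 + 3.0*I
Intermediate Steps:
(g(-5) + (92 - 13)/(-100 - 158)) + (5/(-56) + 138/52) = (√(-4 - 5) + (92 - 13)/(-100 - 158)) + (5/(-56) + 138/52) = (√(-9) + 79/(-258)) + (5*(-1/56) + 138*(1/52)) = (3*I + 79*(-1/258)) + (-5/56 + 69/26) = (3*I - 79/258) + 1867/728 = (-79/258 + 3*I) + 1867/728 = 212087/93912 + 3*I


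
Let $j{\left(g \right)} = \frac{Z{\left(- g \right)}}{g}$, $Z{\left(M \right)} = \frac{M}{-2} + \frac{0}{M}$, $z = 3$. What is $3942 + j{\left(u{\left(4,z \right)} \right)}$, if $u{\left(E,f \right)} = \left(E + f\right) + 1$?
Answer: $\frac{7885}{2} \approx 3942.5$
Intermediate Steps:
$Z{\left(M \right)} = - \frac{M}{2}$ ($Z{\left(M \right)} = M \left(- \frac{1}{2}\right) + 0 = - \frac{M}{2} + 0 = - \frac{M}{2}$)
$u{\left(E,f \right)} = 1 + E + f$
$j{\left(g \right)} = \frac{1}{2}$ ($j{\left(g \right)} = \frac{\left(- \frac{1}{2}\right) \left(- g\right)}{g} = \frac{\frac{1}{2} g}{g} = \frac{1}{2}$)
$3942 + j{\left(u{\left(4,z \right)} \right)} = 3942 + \frac{1}{2} = \frac{7885}{2}$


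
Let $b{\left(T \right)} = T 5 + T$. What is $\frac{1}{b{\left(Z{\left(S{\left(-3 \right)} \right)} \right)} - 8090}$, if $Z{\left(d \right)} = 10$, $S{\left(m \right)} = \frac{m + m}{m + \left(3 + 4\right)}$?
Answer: $- \frac{1}{8030} \approx -0.00012453$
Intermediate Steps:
$S{\left(m \right)} = \frac{2 m}{7 + m}$ ($S{\left(m \right)} = \frac{2 m}{m + 7} = \frac{2 m}{7 + m}$)
$b{\left(T \right)} = 6 T$ ($b{\left(T \right)} = 5 T + T = 6 T$)
$\frac{1}{b{\left(Z{\left(S{\left(-3 \right)} \right)} \right)} - 8090} = \frac{1}{6 \cdot 10 - 8090} = \frac{1}{60 - 8090} = \frac{1}{-8030} = - \frac{1}{8030}$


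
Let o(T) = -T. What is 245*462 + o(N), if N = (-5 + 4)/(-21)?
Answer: 2376989/21 ≈ 1.1319e+5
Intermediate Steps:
N = 1/21 (N = -1*(-1/21) = 1/21 ≈ 0.047619)
245*462 + o(N) = 245*462 - 1*1/21 = 113190 - 1/21 = 2376989/21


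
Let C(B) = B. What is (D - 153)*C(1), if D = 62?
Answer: -91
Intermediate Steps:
(D - 153)*C(1) = (62 - 153)*1 = -91*1 = -91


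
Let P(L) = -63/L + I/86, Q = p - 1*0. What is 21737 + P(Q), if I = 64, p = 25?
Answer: 23365366/1075 ≈ 21735.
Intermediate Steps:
Q = 25 (Q = 25 - 1*0 = 25 + 0 = 25)
P(L) = 32/43 - 63/L (P(L) = -63/L + 64/86 = -63/L + 64*(1/86) = -63/L + 32/43 = 32/43 - 63/L)
21737 + P(Q) = 21737 + (32/43 - 63/25) = 21737 - 1909/1075 = 23365366/1075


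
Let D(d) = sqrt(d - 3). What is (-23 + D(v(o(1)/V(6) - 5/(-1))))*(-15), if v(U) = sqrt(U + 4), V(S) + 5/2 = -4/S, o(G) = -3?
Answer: 345 - 15*sqrt(-1083 + 57*sqrt(399))/19 ≈ 339.11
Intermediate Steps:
V(S) = -5/2 - 4/S
v(U) = sqrt(4 + U)
D(d) = sqrt(-3 + d)
(-23 + D(v(o(1)/V(6) - 5/(-1))))*(-15) = (-23 + sqrt(-3 + sqrt(4 + (-3/(-5/2 - 4/6) - 5/(-1)))))*(-15) = (-23 + sqrt(-3 + sqrt(4 + (-3/(-5/2 - 4*1/6) - 5*(-1)))))*(-15) = (-23 + sqrt(-3 + sqrt(4 + (-3/(-5/2 - 2/3) + 5))))*(-15) = (-23 + sqrt(-3 + sqrt(4 + (-3/(-19/6) + 5))))*(-15) = (-23 + sqrt(-3 + sqrt(4 + (-3*(-6/19) + 5))))*(-15) = (-23 + sqrt(-3 + sqrt(4 + (18/19 + 5))))*(-15) = (-23 + sqrt(-3 + sqrt(4 + 113/19)))*(-15) = (-23 + sqrt(-3 + sqrt(189/19)))*(-15) = (-23 + sqrt(-3 + 3*sqrt(399)/19))*(-15) = 345 - 15*sqrt(-3 + 3*sqrt(399)/19)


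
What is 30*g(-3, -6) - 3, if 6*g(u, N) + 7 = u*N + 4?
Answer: 72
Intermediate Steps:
g(u, N) = -½ + N*u/6 (g(u, N) = -7/6 + (u*N + 4)/6 = -7/6 + (N*u + 4)/6 = -7/6 + (4 + N*u)/6 = -7/6 + (⅔ + N*u/6) = -½ + N*u/6)
30*g(-3, -6) - 3 = 30*(-½ + (⅙)*(-6)*(-3)) - 3 = 30*(-½ + 3) - 3 = 30*(5/2) - 3 = 75 - 3 = 72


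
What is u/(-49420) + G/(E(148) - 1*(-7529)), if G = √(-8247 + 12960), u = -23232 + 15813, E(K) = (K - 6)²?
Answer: 7419/49420 + √4713/27693 ≈ 0.15260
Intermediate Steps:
E(K) = (-6 + K)²
u = -7419
G = √4713 ≈ 68.651
u/(-49420) + G/(E(148) - 1*(-7529)) = -7419/(-49420) + √4713/((-6 + 148)² - 1*(-7529)) = -7419*(-1/49420) + √4713/(142² + 7529) = 7419/49420 + √4713/(20164 + 7529) = 7419/49420 + √4713/27693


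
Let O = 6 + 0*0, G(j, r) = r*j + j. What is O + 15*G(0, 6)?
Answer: 6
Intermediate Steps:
G(j, r) = j + j*r (G(j, r) = j*r + j = j + j*r)
O = 6 (O = 6 + 0 = 6)
O + 15*G(0, 6) = 6 + 15*(0*(1 + 6)) = 6 + 15*(0*7) = 6 + 15*0 = 6 + 0 = 6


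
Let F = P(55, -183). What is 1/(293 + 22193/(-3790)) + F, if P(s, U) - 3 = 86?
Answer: 96860443/1088277 ≈ 89.003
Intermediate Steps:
P(s, U) = 89 (P(s, U) = 3 + 86 = 89)
F = 89
1/(293 + 22193/(-3790)) + F = 1/(293 + 22193/(-3790)) + 89 = 1/(293 + 22193*(-1/3790)) + 89 = 1/(293 - 22193/3790) + 89 = 1/(1088277/3790) + 89 = 3790/1088277 + 89 = 96860443/1088277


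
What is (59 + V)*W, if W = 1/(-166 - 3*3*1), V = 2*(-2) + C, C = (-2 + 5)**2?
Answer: -64/175 ≈ -0.36571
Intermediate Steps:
C = 9 (C = 3**2 = 9)
V = 5 (V = 2*(-2) + 9 = -4 + 9 = 5)
W = -1/175 (W = 1/(-166 - 9*1) = 1/(-166 - 9) = 1/(-175) = -1/175 ≈ -0.0057143)
(59 + V)*W = (59 + 5)*(-1/175) = 64*(-1/175) = -64/175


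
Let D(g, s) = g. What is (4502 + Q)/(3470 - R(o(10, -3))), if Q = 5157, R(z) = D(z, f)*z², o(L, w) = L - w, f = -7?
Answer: 9659/1273 ≈ 7.5876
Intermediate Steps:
R(z) = z³ (R(z) = z*z² = z³)
(4502 + Q)/(3470 - R(o(10, -3))) = (4502 + 5157)/(3470 - (10 - 1*(-3))³) = 9659/(3470 - (10 + 3)³) = 9659/(3470 - 1*13³) = 9659/(3470 - 1*2197) = 9659/(3470 - 2197) = 9659/1273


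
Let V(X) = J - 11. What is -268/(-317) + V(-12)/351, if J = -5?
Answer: 88996/111267 ≈ 0.79984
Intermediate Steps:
V(X) = -16 (V(X) = -5 - 11 = -16)
-268/(-317) + V(-12)/351 = -268/(-317) - 16/351 = -268*(-1/317) - 16*1/351 = 268/317 - 16/351 = 88996/111267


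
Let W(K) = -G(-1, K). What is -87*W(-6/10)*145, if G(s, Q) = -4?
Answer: -50460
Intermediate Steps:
W(K) = 4 (W(K) = -1*(-4) = 4)
-87*W(-6/10)*145 = -87*4*145 = -348*145 = -50460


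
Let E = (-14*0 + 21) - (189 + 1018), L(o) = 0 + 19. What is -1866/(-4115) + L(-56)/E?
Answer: 2134891/4880390 ≈ 0.43744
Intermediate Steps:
L(o) = 19
E = -1186 (E = (0 + 21) - 1*1207 = 21 - 1207 = -1186)
-1866/(-4115) + L(-56)/E = -1866/(-4115) + 19/(-1186) = -1866*(-1/4115) + 19*(-1/1186) = 1866/4115 - 19/1186 = 2134891/4880390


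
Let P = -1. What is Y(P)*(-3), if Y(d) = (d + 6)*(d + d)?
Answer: 30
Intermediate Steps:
Y(d) = 2*d*(6 + d) (Y(d) = (6 + d)*(2*d) = 2*d*(6 + d))
Y(P)*(-3) = (2*(-1)*(6 - 1))*(-3) = (2*(-1)*5)*(-3) = -10*(-3) = 30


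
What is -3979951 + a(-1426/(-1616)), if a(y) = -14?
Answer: -3979965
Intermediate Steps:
-3979951 + a(-1426/(-1616)) = -3979951 - 14 = -3979965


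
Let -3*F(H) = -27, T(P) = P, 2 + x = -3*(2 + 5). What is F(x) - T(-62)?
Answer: 71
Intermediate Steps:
x = -23 (x = -2 - 3*(2 + 5) = -2 - 3*7 = -2 - 21 = -23)
F(H) = 9 (F(H) = -⅓*(-27) = 9)
F(x) - T(-62) = 9 - 1*(-62) = 9 + 62 = 71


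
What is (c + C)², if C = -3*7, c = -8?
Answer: 841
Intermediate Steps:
C = -21
(c + C)² = (-8 - 21)² = (-29)² = 841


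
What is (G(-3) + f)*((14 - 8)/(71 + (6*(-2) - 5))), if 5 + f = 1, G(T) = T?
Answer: -7/9 ≈ -0.77778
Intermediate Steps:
f = -4 (f = -5 + 1 = -4)
(G(-3) + f)*((14 - 8)/(71 + (6*(-2) - 5))) = (-3 - 4)*((14 - 8)/(71 + (6*(-2) - 5))) = -42/(71 + (-12 - 5)) = -42/(71 - 17) = -42/54 = -7*⅑ = -7/9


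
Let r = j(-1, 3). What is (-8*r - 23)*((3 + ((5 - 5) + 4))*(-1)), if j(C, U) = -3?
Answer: -7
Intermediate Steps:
r = -3
(-8*r - 23)*((3 + ((5 - 5) + 4))*(-1)) = (-8*(-3) - 23)*((3 + ((5 - 5) + 4))*(-1)) = (24 - 23)*((3 + (0 + 4))*(-1)) = 1*((3 + 4)*(-1)) = 1*(7*(-1)) = 1*(-7) = -7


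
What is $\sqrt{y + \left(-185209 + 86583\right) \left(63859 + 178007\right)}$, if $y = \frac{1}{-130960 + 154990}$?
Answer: $\frac{7 i \sqrt{31234545735309570}}{8010} \approx 1.5445 \cdot 10^{5} i$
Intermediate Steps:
$y = \frac{1}{24030} \approx 4.1615 \cdot 10^{-5}$
$\sqrt{y + \left(-185209 + 86583\right) \left(63859 + 178007\right)} = \sqrt{\frac{1}{24030} + \left(-185209 + 86583\right) \left(63859 + 178007\right)} = \sqrt{\frac{1}{24030} - 23854276116} = \sqrt{- \frac{573218255067479}{24030}} = \frac{7 i \sqrt{31234545735309570}}{8010}$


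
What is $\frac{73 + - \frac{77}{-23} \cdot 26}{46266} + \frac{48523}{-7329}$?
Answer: $- \frac{17202406555}{2599640274} \approx -6.6172$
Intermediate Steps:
$\frac{73 + - \frac{77}{-23} \cdot 26}{46266} + \frac{48523}{-7329} = \left(73 + \left(-77\right) \left(- \frac{1}{23}\right) 26\right) \frac{1}{46266} + 48523 \left(- \frac{1}{7329}\right) = \left(73 + \frac{77}{23} \cdot 26\right) \frac{1}{46266} - \frac{48523}{7329} = \left(73 + \frac{2002}{23}\right) \frac{1}{46266} - \frac{48523}{7329} = \frac{3681}{23} \cdot \frac{1}{46266} - \frac{48523}{7329} = \frac{1227}{354706} - \frac{48523}{7329} = - \frac{17202406555}{2599640274}$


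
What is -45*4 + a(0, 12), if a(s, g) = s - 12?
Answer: -192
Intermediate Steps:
a(s, g) = -12 + s
-45*4 + a(0, 12) = -45*4 + (-12 + 0) = -180 - 12 = -192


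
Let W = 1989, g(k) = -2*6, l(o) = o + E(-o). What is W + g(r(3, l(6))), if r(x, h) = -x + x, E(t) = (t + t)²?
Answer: 1977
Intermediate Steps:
E(t) = 4*t² (E(t) = (2*t)² = 4*t²)
l(o) = o + 4*o² (l(o) = o + 4*(-o)² = o + 4*o²)
r(x, h) = 0
g(k) = -12
W + g(r(3, l(6))) = 1989 - 12 = 1977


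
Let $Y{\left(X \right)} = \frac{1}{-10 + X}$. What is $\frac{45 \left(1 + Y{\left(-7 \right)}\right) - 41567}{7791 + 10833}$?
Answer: $- \frac{705919}{316608} \approx -2.2296$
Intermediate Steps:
$\frac{45 \left(1 + Y{\left(-7 \right)}\right) - 41567}{7791 + 10833} = \frac{45 \left(1 + \frac{1}{-10 - 7}\right) - 41567}{7791 + 10833} = \frac{45 \left(1 + \frac{1}{-17}\right) - 41567}{18624} = \left(45 \left(1 - \frac{1}{17}\right) - 41567\right) \frac{1}{18624} = \left(45 \cdot \frac{16}{17} - 41567\right) \frac{1}{18624} = \left(\frac{720}{17} - 41567\right) \frac{1}{18624} = \left(- \frac{705919}{17}\right) \frac{1}{18624} = - \frac{705919}{316608}$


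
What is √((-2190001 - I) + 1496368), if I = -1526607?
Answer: √832974 ≈ 912.67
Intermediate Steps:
√((-2190001 - I) + 1496368) = √((-2190001 - 1*(-1526607)) + 1496368) = √((-2190001 + 1526607) + 1496368) = √(-663394 + 1496368) = √832974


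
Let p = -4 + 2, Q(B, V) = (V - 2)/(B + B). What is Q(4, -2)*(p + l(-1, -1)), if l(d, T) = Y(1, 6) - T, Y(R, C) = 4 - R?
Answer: -1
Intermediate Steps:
l(d, T) = 3 - T (l(d, T) = (4 - 1*1) - T = (4 - 1) - T = 3 - T)
Q(B, V) = (-2 + V)/(2*B) (Q(B, V) = (-2 + V)/((2*B)) = (-2 + V)*(1/(2*B)) = (-2 + V)/(2*B))
p = -2
Q(4, -2)*(p + l(-1, -1)) = ((½)*(-2 - 2)/4)*(-2 + (3 - 1*(-1))) = ((½)*(¼)*(-4))*(-2 + (3 + 1)) = -(-2 + 4)/2 = -½*2 = -1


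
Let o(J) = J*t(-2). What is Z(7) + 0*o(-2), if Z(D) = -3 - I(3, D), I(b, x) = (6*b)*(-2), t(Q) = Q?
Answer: 33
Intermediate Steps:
I(b, x) = -12*b
o(J) = -2*J (o(J) = J*(-2) = -2*J)
Z(D) = 33 (Z(D) = -3 - (-12)*3 = -3 - 1*(-36) = -3 + 36 = 33)
Z(7) + 0*o(-2) = 33 + 0*(-2*(-2)) = 33 + 0*4 = 33 + 0 = 33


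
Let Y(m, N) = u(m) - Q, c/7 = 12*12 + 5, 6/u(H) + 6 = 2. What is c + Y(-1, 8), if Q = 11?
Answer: 2061/2 ≈ 1030.5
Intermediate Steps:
u(H) = -3/2 (u(H) = 6/(-6 + 2) = 6/(-4) = 6*(-1/4) = -3/2)
c = 1043 (c = 7*(12*12 + 5) = 7*(144 + 5) = 7*149 = 1043)
Y(m, N) = -25/2 (Y(m, N) = -3/2 - 1*11 = -3/2 - 11 = -25/2)
c + Y(-1, 8) = 1043 - 25/2 = 2061/2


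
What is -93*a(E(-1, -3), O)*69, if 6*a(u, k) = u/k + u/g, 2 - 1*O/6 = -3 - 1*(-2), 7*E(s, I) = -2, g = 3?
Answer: 713/6 ≈ 118.83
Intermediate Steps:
E(s, I) = -2/7 (E(s, I) = (⅐)*(-2) = -2/7)
O = 18 (O = 12 - 6*(-3 - 1*(-2)) = 12 - 6*(-3 + 2) = 12 - 6*(-1) = 12 + 6 = 18)
a(u, k) = u/18 + u/(6*k) (a(u, k) = (u/k + u/3)/6 = (u/3 + u/k)/6 = u/18 + u/(6*k))
-93*a(E(-1, -3), O)*69 = -31*(-2)*(3 + 18)/(6*7*18)*69 = -31*(-2)*21/(6*7*18)*69 = -93*(-1/54)*69 = (31/18)*69 = 713/6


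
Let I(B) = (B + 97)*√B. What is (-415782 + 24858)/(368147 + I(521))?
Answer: -143917497828/135333231205 + 241591032*√521/135333231205 ≈ -1.0227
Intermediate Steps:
I(B) = √B*(97 + B) (I(B) = (97 + B)*√B = √B*(97 + B))
(-415782 + 24858)/(368147 + I(521)) = (-415782 + 24858)/(368147 + √521*(97 + 521)) = -390924/(368147 + √521*618) = -390924/(368147 + 618*√521)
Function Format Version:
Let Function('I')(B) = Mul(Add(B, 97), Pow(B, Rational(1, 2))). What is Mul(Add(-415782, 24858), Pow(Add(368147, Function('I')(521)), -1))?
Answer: Add(Rational(-143917497828, 135333231205), Mul(Rational(241591032, 135333231205), Pow(521, Rational(1, 2)))) ≈ -1.0227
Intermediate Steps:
Function('I')(B) = Mul(Pow(B, Rational(1, 2)), Add(97, B)) (Function('I')(B) = Mul(Add(97, B), Pow(B, Rational(1, 2))) = Mul(Pow(B, Rational(1, 2)), Add(97, B)))
Mul(Add(-415782, 24858), Pow(Add(368147, Function('I')(521)), -1)) = Mul(Add(-415782, 24858), Pow(Add(368147, Mul(Pow(521, Rational(1, 2)), Add(97, 521))), -1)) = Mul(-390924, Pow(Add(368147, Mul(Pow(521, Rational(1, 2)), 618)), -1)) = Mul(-390924, Pow(Add(368147, Mul(618, Pow(521, Rational(1, 2)))), -1))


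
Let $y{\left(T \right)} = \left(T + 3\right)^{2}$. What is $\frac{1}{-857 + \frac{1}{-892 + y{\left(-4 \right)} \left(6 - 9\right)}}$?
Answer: $- \frac{895}{767016} \approx -0.0011669$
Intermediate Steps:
$y{\left(T \right)} = \left(3 + T\right)^{2}$
$\frac{1}{-857 + \frac{1}{-892 + y{\left(-4 \right)} \left(6 - 9\right)}} = \frac{1}{-857 + \frac{1}{-892 + \left(3 - 4\right)^{2} \left(6 - 9\right)}} = \frac{1}{-857 + \frac{1}{-892 + \left(-1\right)^{2} \left(-3\right)}} = \frac{1}{-857 + \frac{1}{-892 + 1 \left(-3\right)}} = \frac{1}{-857 + \frac{1}{-892 - 3}} = \frac{1}{-857 + \frac{1}{-895}} = \frac{1}{-857 - \frac{1}{895}} = \frac{1}{- \frac{767016}{895}} = - \frac{895}{767016}$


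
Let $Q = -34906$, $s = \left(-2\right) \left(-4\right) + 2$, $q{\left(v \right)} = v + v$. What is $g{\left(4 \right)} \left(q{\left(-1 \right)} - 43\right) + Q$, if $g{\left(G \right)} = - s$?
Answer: $-34456$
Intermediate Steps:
$q{\left(v \right)} = 2 v$
$s = 10$ ($s = 8 + 2 = 10$)
$g{\left(G \right)} = -10$ ($g{\left(G \right)} = \left(-1\right) 10 = -10$)
$g{\left(4 \right)} \left(q{\left(-1 \right)} - 43\right) + Q = - 10 \left(2 \left(-1\right) - 43\right) - 34906 = - 10 \left(-2 - 43\right) - 34906 = \left(-10\right) \left(-45\right) - 34906 = 450 - 34906 = -34456$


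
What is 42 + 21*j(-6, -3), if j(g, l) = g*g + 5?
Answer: 903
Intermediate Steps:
j(g, l) = 5 + g² (j(g, l) = g² + 5 = 5 + g²)
42 + 21*j(-6, -3) = 42 + 21*(5 + (-6)²) = 42 + 21*(5 + 36) = 42 + 21*41 = 42 + 861 = 903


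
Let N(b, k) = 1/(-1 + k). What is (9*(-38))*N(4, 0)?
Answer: 342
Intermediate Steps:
(9*(-38))*N(4, 0) = (9*(-38))/(-1 + 0) = -342/(-1) = -342*(-1) = 342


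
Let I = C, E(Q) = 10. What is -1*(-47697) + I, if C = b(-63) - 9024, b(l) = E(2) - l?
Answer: 38746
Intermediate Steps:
b(l) = 10 - l
C = -8951 (C = (10 - 1*(-63)) - 9024 = (10 + 63) - 9024 = 73 - 9024 = -8951)
I = -8951
-1*(-47697) + I = -1*(-47697) - 8951 = 47697 - 8951 = 38746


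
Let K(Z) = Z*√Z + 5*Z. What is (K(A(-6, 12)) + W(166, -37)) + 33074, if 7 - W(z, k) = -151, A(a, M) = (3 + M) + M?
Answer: 33367 + 81*√3 ≈ 33507.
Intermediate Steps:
A(a, M) = 3 + 2*M
W(z, k) = 158 (W(z, k) = 7 - 1*(-151) = 7 + 151 = 158)
K(Z) = Z^(3/2) + 5*Z
(K(A(-6, 12)) + W(166, -37)) + 33074 = (((3 + 2*12)^(3/2) + 5*(3 + 2*12)) + 158) + 33074 = (((3 + 24)^(3/2) + 5*(3 + 24)) + 158) + 33074 = ((27^(3/2) + 5*27) + 158) + 33074 = ((81*√3 + 135) + 158) + 33074 = ((135 + 81*√3) + 158) + 33074 = (293 + 81*√3) + 33074 = 33367 + 81*√3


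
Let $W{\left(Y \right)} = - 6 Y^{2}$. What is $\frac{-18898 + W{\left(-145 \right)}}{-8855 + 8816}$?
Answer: $\frac{145048}{39} \approx 3719.2$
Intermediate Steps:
$\frac{-18898 + W{\left(-145 \right)}}{-8855 + 8816} = \frac{-18898 - 6 \left(-145\right)^{2}}{-8855 + 8816} = \frac{-18898 - 126150}{-39} = \left(-18898 - 126150\right) \left(- \frac{1}{39}\right) = \left(-145048\right) \left(- \frac{1}{39}\right) = \frac{145048}{39}$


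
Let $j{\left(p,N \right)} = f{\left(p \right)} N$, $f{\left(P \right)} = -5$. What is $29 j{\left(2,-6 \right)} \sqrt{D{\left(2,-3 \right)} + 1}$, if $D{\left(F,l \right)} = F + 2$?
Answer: $870 \sqrt{5} \approx 1945.4$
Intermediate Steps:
$D{\left(F,l \right)} = 2 + F$
$j{\left(p,N \right)} = - 5 N$
$29 j{\left(2,-6 \right)} \sqrt{D{\left(2,-3 \right)} + 1} = 29 \left(\left(-5\right) \left(-6\right)\right) \sqrt{\left(2 + 2\right) + 1} = 29 \cdot 30 \sqrt{4 + 1} = 870 \sqrt{5}$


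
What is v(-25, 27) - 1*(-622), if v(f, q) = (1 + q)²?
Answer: 1406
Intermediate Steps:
v(-25, 27) - 1*(-622) = (1 + 27)² - 1*(-622) = 28² + 622 = 784 + 622 = 1406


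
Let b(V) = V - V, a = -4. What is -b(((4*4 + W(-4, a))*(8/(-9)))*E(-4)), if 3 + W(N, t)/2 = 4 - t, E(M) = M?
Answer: 0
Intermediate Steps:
W(N, t) = 2 - 2*t (W(N, t) = -6 + 2*(4 - t) = -6 + (8 - 2*t) = 2 - 2*t)
b(V) = 0
-b(((4*4 + W(-4, a))*(8/(-9)))*E(-4)) = -1*0 = 0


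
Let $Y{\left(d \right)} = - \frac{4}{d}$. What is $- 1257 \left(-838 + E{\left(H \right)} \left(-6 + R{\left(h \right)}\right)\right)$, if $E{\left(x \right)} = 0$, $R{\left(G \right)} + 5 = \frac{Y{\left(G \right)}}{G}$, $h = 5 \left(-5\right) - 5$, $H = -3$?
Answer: $1053366$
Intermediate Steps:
$h = -30$ ($h = -25 - 5 = -30$)
$R{\left(G \right)} = -5 - \frac{4}{G^{2}}$ ($R{\left(G \right)} = -5 + \frac{\left(-4\right) \frac{1}{G}}{G} = -5 - \frac{4}{G^{2}}$)
$- 1257 \left(-838 + E{\left(H \right)} \left(-6 + R{\left(h \right)}\right)\right) = - 1257 \left(-838 + 0 \left(-6 - \left(5 + \frac{4}{900}\right)\right)\right) = - 1257 \left(-838 + 0 \left(-6 - \frac{1126}{225}\right)\right) = - 1257 \left(-838 + 0 \left(- \frac{2476}{225}\right)\right) = - 1257 \left(-838 + 0\right) = \left(-1257\right) \left(-838\right) = 1053366$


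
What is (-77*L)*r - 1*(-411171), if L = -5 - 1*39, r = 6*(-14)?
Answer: 126579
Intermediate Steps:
r = -84
L = -44 (L = -5 - 39 = -44)
(-77*L)*r - 1*(-411171) = -77*(-44)*(-84) - 1*(-411171) = 3388*(-84) + 411171 = -284592 + 411171 = 126579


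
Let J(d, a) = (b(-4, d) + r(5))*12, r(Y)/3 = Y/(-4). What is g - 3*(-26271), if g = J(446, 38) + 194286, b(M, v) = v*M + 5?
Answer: 251706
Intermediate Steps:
r(Y) = -3*Y/4 (r(Y) = 3*(Y/(-4)) = 3*(Y*(-¼)) = 3*(-Y/4) = -3*Y/4)
b(M, v) = 5 + M*v (b(M, v) = M*v + 5 = 5 + M*v)
J(d, a) = 15 - 48*d (J(d, a) = ((5 - 4*d) - ¾*5)*12 = ((5 - 4*d) - 15/4)*12 = (5/4 - 4*d)*12 = 15 - 48*d)
g = 172893 (g = (15 - 48*446) + 194286 = (15 - 21408) + 194286 = -21393 + 194286 = 172893)
g - 3*(-26271) = 172893 - 3*(-26271) = 172893 + 78813 = 251706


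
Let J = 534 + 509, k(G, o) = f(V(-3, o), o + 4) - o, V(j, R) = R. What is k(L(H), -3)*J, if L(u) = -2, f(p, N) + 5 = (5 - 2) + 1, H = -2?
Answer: 2086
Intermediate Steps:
f(p, N) = -1 (f(p, N) = -5 + ((5 - 2) + 1) = -5 + (3 + 1) = -5 + 4 = -1)
k(G, o) = -1 - o
J = 1043
k(L(H), -3)*J = (-1 - 1*(-3))*1043 = (-1 + 3)*1043 = 2*1043 = 2086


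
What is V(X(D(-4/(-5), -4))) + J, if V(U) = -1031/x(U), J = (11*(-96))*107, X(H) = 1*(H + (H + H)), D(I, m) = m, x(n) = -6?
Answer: -676921/6 ≈ -1.1282e+5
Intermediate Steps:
X(H) = 3*H (X(H) = 1*(H + 2*H) = 1*(3*H) = 3*H)
J = -112992 (J = -1056*107 = -112992)
V(U) = 1031/6 (V(U) = -1031/(-6) = -1031*(-⅙) = 1031/6)
V(X(D(-4/(-5), -4))) + J = 1031/6 - 112992 = -676921/6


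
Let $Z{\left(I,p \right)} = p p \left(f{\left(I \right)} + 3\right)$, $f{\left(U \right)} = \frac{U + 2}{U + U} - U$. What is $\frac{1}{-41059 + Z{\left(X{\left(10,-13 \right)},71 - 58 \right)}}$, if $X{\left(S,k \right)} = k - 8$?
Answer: $- \frac{42}{1550915} \approx -2.7081 \cdot 10^{-5}$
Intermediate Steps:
$f{\left(U \right)} = - U + \frac{2 + U}{2 U}$ ($f{\left(U \right)} = \frac{2 + U}{2 U} - U = - U + \frac{2 + U}{2 U}$)
$X{\left(S,k \right)} = -8 + k$
$Z{\left(I,p \right)} = p^{2} \left(\frac{7}{2} + \frac{1}{I} - I\right)$ ($Z{\left(I,p \right)} = p p \left(\left(\frac{1}{2} + \frac{1}{I} - I\right) + 3\right) = p^{2} \left(\frac{7}{2} + \frac{1}{I} - I\right)$)
$\frac{1}{-41059 + Z{\left(X{\left(10,-13 \right)},71 - 58 \right)}} = \frac{1}{-41059 + \frac{\left(71 - 58\right)^{2} \left(1 - \left(-8 - 13\right)^{2} + \frac{7 \left(-8 - 13\right)}{2}\right)}{-8 - 13}} = \frac{1}{-41059 + \frac{13^{2} \left(1 - \left(-21\right)^{2} + \frac{7}{2} \left(-21\right)\right)}{-21}} = \frac{1}{-41059 - \frac{169 \left(1 - 441 - \frac{147}{2}\right)}{21}} = \frac{1}{-41059 - \frac{169}{21} \left(- \frac{1027}{2}\right)} = \frac{1}{-41059 + \frac{173563}{42}} = \frac{1}{- \frac{1550915}{42}} = - \frac{42}{1550915}$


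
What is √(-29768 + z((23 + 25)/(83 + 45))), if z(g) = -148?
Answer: 6*I*√831 ≈ 172.96*I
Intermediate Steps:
√(-29768 + z((23 + 25)/(83 + 45))) = √(-29768 - 148) = √(-29916) = 6*I*√831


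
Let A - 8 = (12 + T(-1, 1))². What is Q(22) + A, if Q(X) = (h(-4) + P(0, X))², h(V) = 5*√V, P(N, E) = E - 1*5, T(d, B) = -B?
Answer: 318 + 340*I ≈ 318.0 + 340.0*I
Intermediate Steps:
P(N, E) = -5 + E (P(N, E) = E - 5 = -5 + E)
Q(X) = (-5 + X + 10*I)² (Q(X) = (5*√(-4) + (-5 + X))² = (5*(2*I) + (-5 + X))² = (10*I + (-5 + X))² = (-5 + X + 10*I)²)
A = 129 (A = 8 + (12 - 1*1)² = 8 + (12 - 1)² = 8 + 11² = 8 + 121 = 129)
Q(22) + A = (-5 + 22 + 10*I)² + 129 = (17 + 10*I)² + 129 = 129 + (17 + 10*I)²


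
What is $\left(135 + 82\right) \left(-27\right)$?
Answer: $-5859$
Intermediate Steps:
$\left(135 + 82\right) \left(-27\right) = 217 \left(-27\right) = -5859$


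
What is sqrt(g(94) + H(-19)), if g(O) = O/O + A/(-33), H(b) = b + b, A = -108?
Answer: I*sqrt(4081)/11 ≈ 5.8075*I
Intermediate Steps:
H(b) = 2*b
g(O) = 47/11 (g(O) = O/O - 108/(-33) = 1 - 108*(-1/33) = 1 + 36/11 = 47/11)
sqrt(g(94) + H(-19)) = sqrt(47/11 + 2*(-19)) = sqrt(47/11 - 38) = sqrt(-371/11) = I*sqrt(4081)/11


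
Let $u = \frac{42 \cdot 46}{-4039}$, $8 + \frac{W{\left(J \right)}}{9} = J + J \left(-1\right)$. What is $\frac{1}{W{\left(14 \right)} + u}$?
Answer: $- \frac{577}{41820} \approx -0.013797$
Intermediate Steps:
$W{\left(J \right)} = -72$ ($W{\left(J \right)} = -72 + 9 \left(J + J \left(-1\right)\right) = -72 + 9 \left(J - J\right) = -72 + 9 \cdot 0 = -72 + 0 = -72$)
$u = - \frac{276}{577}$ ($u = 1932 \left(- \frac{1}{4039}\right) = - \frac{276}{577} \approx -0.47834$)
$\frac{1}{W{\left(14 \right)} + u} = \frac{1}{-72 - \frac{276}{577}} = \frac{1}{- \frac{41820}{577}} = - \frac{577}{41820}$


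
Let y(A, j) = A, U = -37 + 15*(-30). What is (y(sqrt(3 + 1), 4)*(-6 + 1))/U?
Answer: 10/487 ≈ 0.020534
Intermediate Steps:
U = -487 (U = -37 - 450 = -487)
(y(sqrt(3 + 1), 4)*(-6 + 1))/U = (sqrt(3 + 1)*(-6 + 1))/(-487) = (sqrt(4)*(-5))*(-1/487) = (2*(-5))*(-1/487) = -10*(-1/487) = 10/487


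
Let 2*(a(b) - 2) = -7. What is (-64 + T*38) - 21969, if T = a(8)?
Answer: -22090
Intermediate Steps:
a(b) = -3/2 (a(b) = 2 + (½)*(-7) = 2 - 7/2 = -3/2)
T = -3/2 ≈ -1.5000
(-64 + T*38) - 21969 = (-64 - 3/2*38) - 21969 = (-64 - 57) - 21969 = -121 - 21969 = -22090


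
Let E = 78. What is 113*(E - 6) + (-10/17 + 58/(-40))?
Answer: 2765547/340 ≈ 8134.0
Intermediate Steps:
113*(E - 6) + (-10/17 + 58/(-40)) = 113*(78 - 6) + (-10/17 + 58/(-40)) = 113*72 + (-10*1/17 + 58*(-1/40)) = 8136 + (-10/17 - 29/20) = 8136 - 693/340 = 2765547/340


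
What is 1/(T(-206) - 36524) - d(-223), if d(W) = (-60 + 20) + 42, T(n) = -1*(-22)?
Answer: -73005/36502 ≈ -2.0000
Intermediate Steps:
T(n) = 22
d(W) = 2 (d(W) = -40 + 42 = 2)
1/(T(-206) - 36524) - d(-223) = 1/(22 - 36524) - 1*2 = 1/(-36502) - 2 = -1/36502 - 2 = -73005/36502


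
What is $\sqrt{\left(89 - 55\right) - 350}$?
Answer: $2 i \sqrt{79} \approx 17.776 i$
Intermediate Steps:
$\sqrt{\left(89 - 55\right) - 350} = \sqrt{34 - 350} = \sqrt{-316} = 2 i \sqrt{79}$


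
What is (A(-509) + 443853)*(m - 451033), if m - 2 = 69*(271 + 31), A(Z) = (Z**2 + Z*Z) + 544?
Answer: -414086143887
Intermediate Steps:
A(Z) = 544 + 2*Z**2 (A(Z) = (Z**2 + Z**2) + 544 = 2*Z**2 + 544 = 544 + 2*Z**2)
m = 20840 (m = 2 + 69*(271 + 31) = 2 + 69*302 = 2 + 20838 = 20840)
(A(-509) + 443853)*(m - 451033) = ((544 + 2*(-509)**2) + 443853)*(20840 - 451033) = ((544 + 2*259081) + 443853)*(-430193) = ((544 + 518162) + 443853)*(-430193) = (518706 + 443853)*(-430193) = 962559*(-430193) = -414086143887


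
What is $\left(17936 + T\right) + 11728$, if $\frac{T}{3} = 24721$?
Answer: $103827$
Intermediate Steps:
$T = 74163$ ($T = 3 \cdot 24721 = 74163$)
$\left(17936 + T\right) + 11728 = \left(17936 + 74163\right) + 11728 = 92099 + 11728 = 103827$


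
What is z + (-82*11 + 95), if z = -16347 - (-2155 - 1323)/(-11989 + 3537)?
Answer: -72494543/4226 ≈ -17154.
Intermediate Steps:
z = -69084161/4226 (z = -16347 - (-3478)/(-8452) = -16347 - (-3478)*(-1)/8452 = -16347 - 1*1739/4226 = -16347 - 1739/4226 = -69084161/4226 ≈ -16347.)
z + (-82*11 + 95) = -69084161/4226 + (-82*11 + 95) = -69084161/4226 + (-902 + 95) = -69084161/4226 - 807 = -72494543/4226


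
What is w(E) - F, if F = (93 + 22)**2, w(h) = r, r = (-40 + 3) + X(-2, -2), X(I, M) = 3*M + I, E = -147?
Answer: -13270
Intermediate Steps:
X(I, M) = I + 3*M
r = -45 (r = (-40 + 3) + (-2 + 3*(-2)) = -37 + (-2 - 6) = -37 - 8 = -45)
w(h) = -45
F = 13225 (F = 115**2 = 13225)
w(E) - F = -45 - 1*13225 = -45 - 13225 = -13270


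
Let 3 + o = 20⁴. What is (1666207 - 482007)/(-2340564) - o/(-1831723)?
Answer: -448660789573/1071816227943 ≈ -0.41860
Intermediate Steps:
o = 159997 (o = -3 + 20⁴ = -3 + 160000 = 159997)
(1666207 - 482007)/(-2340564) - o/(-1831723) = (1666207 - 482007)/(-2340564) - 1*159997/(-1831723) = 1184200*(-1/2340564) - 159997*(-1/1831723) = -296050/585141 + 159997/1831723 = -448660789573/1071816227943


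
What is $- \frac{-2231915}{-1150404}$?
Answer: $- \frac{2231915}{1150404} \approx -1.9401$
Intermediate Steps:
$- \frac{-2231915}{-1150404} = - \frac{\left(-2231915\right) \left(-1\right)}{1150404} = \left(-1\right) \frac{2231915}{1150404} = - \frac{2231915}{1150404}$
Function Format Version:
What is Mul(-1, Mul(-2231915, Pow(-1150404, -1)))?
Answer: Rational(-2231915, 1150404) ≈ -1.9401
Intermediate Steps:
Mul(-1, Mul(-2231915, Pow(-1150404, -1))) = Mul(-1, Mul(-2231915, Rational(-1, 1150404))) = Mul(-1, Rational(2231915, 1150404)) = Rational(-2231915, 1150404)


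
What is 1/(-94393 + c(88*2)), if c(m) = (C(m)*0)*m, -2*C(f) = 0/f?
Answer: -1/94393 ≈ -1.0594e-5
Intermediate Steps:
C(f) = 0 (C(f) = -0/f = -1/2*0 = 0)
c(m) = 0 (c(m) = (0*0)*m = 0*m = 0)
1/(-94393 + c(88*2)) = 1/(-94393 + 0) = 1/(-94393) = -1/94393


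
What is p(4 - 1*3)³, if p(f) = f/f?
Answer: 1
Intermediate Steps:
p(f) = 1
p(4 - 1*3)³ = 1³ = 1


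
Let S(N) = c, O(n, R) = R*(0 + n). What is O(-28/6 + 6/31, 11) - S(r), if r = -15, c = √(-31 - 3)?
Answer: -4576/93 - I*√34 ≈ -49.204 - 5.831*I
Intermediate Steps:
O(n, R) = R*n
c = I*√34 (c = √(-34) = I*√34 ≈ 5.8309*I)
S(N) = I*√34
O(-28/6 + 6/31, 11) - S(r) = 11*(-28/6 + 6/31) - I*√34 = 11*(-28*⅙ + 6*(1/31)) - I*√34 = 11*(-14/3 + 6/31) - I*√34 = 11*(-416/93) - I*√34 = -4576/93 - I*√34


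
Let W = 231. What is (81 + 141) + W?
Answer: 453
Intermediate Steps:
(81 + 141) + W = (81 + 141) + 231 = 222 + 231 = 453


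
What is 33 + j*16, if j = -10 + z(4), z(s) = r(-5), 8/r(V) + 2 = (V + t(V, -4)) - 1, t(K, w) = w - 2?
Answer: -953/7 ≈ -136.14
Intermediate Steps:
t(K, w) = -2 + w
r(V) = 8/(-9 + V) (r(V) = 8/(-2 + ((V + (-2 - 4)) - 1)) = 8/(-2 + ((V - 6) - 1)) = 8/(-2 + ((-6 + V) - 1)) = 8/(-2 + (-7 + V)) = 8/(-9 + V))
z(s) = -4/7 (z(s) = 8/(-9 - 5) = 8/(-14) = 8*(-1/14) = -4/7)
j = -74/7 (j = -10 - 4/7 = -74/7 ≈ -10.571)
33 + j*16 = 33 - 74/7*16 = 33 - 1184/7 = -953/7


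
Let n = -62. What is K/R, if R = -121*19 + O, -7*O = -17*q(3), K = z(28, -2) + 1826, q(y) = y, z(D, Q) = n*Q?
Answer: -525/617 ≈ -0.85089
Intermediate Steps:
z(D, Q) = -62*Q
K = 1950 (K = -62*(-2) + 1826 = 124 + 1826 = 1950)
O = 51/7 (O = -(-17)*3/7 = -⅐*(-51) = 51/7 ≈ 7.2857)
R = -16042/7 (R = -121*19 + 51/7 = -2299 + 51/7 = -16042/7 ≈ -2291.7)
K/R = 1950/(-16042/7) = 1950*(-7/16042) = -525/617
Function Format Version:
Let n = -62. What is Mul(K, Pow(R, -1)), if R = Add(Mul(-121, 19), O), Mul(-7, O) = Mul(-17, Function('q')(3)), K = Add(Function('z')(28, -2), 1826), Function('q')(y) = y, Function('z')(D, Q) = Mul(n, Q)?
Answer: Rational(-525, 617) ≈ -0.85089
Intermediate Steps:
Function('z')(D, Q) = Mul(-62, Q)
K = 1950 (K = Add(Mul(-62, -2), 1826) = Add(124, 1826) = 1950)
O = Rational(51, 7) (O = Mul(Rational(-1, 7), Mul(-17, 3)) = Mul(Rational(-1, 7), -51) = Rational(51, 7) ≈ 7.2857)
R = Rational(-16042, 7) (R = Add(Mul(-121, 19), Rational(51, 7)) = Add(-2299, Rational(51, 7)) = Rational(-16042, 7) ≈ -2291.7)
Mul(K, Pow(R, -1)) = Mul(1950, Pow(Rational(-16042, 7), -1)) = Mul(1950, Rational(-7, 16042)) = Rational(-525, 617)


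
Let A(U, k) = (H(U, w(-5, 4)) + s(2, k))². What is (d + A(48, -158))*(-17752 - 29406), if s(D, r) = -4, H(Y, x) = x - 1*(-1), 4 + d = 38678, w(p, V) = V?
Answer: -1823835650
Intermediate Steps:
d = 38674 (d = -4 + 38678 = 38674)
H(Y, x) = 1 + x (H(Y, x) = x + 1 = 1 + x)
A(U, k) = 1 (A(U, k) = ((1 + 4) - 4)² = (5 - 4)² = 1² = 1)
(d + A(48, -158))*(-17752 - 29406) = (38674 + 1)*(-17752 - 29406) = 38675*(-47158) = -1823835650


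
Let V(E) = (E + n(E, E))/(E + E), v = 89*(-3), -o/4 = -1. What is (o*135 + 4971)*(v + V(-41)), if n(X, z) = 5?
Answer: -60229719/41 ≈ -1.4690e+6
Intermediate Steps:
o = 4 (o = -4*(-1) = 4)
v = -267
V(E) = (5 + E)/(2*E) (V(E) = (E + 5)/(E + E) = (5 + E)/((2*E)) = (5 + E)*(1/(2*E)) = (5 + E)/(2*E))
(o*135 + 4971)*(v + V(-41)) = (4*135 + 4971)*(-267 + (½)*(5 - 41)/(-41)) = (540 + 4971)*(-267 + (½)*(-1/41)*(-36)) = 5511*(-267 + 18/41) = 5511*(-10929/41) = -60229719/41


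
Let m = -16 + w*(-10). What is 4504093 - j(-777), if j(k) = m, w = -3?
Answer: 4504079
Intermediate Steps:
m = 14 (m = -16 - 3*(-10) = -16 + 30 = 14)
j(k) = 14
4504093 - j(-777) = 4504093 - 1*14 = 4504093 - 14 = 4504079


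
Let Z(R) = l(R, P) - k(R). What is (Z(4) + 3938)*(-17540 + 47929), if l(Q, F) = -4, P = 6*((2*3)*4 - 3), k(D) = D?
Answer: 119428770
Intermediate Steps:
P = 126 (P = 6*(6*4 - 3) = 6*(24 - 3) = 6*21 = 126)
Z(R) = -4 - R
(Z(4) + 3938)*(-17540 + 47929) = ((-4 - 1*4) + 3938)*(-17540 + 47929) = ((-4 - 4) + 3938)*30389 = (-8 + 3938)*30389 = 3930*30389 = 119428770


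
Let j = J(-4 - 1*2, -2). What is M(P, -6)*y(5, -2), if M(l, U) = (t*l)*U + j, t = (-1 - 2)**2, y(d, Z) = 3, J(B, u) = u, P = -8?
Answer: 1290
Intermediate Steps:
j = -2
t = 9 (t = (-3)**2 = 9)
M(l, U) = -2 + 9*U*l (M(l, U) = (9*l)*U - 2 = 9*U*l - 2 = -2 + 9*U*l)
M(P, -6)*y(5, -2) = (-2 + 9*(-6)*(-8))*3 = (-2 + 432)*3 = 430*3 = 1290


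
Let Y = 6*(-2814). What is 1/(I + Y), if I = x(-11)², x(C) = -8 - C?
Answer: -1/16875 ≈ -5.9259e-5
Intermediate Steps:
Y = -16884
I = 9 (I = (-8 - 1*(-11))² = (-8 + 11)² = 3² = 9)
1/(I + Y) = 1/(9 - 16884) = 1/(-16875) = -1/16875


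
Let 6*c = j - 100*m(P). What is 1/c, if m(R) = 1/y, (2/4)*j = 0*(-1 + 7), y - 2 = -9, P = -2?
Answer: 21/50 ≈ 0.42000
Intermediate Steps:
y = -7 (y = 2 - 9 = -7)
j = 0 (j = 2*(0*(-1 + 7)) = 2*(0*6) = 2*0 = 0)
m(R) = -⅐ (m(R) = 1/(-7) = -⅐)
c = 50/21 (c = (0 - 100*(-⅐))/6 = (0 + 100/7)/6 = (⅙)*(100/7) = 50/21 ≈ 2.3810)
1/c = 1/(50/21) = 21/50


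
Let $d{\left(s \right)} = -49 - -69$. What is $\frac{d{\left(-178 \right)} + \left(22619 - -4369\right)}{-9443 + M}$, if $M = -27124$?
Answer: $- \frac{27008}{36567} \approx -0.73859$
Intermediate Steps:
$d{\left(s \right)} = 20$ ($d{\left(s \right)} = -49 + 69 = 20$)
$\frac{d{\left(-178 \right)} + \left(22619 - -4369\right)}{-9443 + M} = \frac{20 + \left(22619 - -4369\right)}{-9443 - 27124} = \frac{20 + \left(22619 + 4369\right)}{-36567} = \left(20 + 26988\right) \left(- \frac{1}{36567}\right) = 27008 \left(- \frac{1}{36567}\right) = - \frac{27008}{36567}$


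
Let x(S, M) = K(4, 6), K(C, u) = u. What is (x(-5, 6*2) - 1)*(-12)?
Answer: -60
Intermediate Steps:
x(S, M) = 6
(x(-5, 6*2) - 1)*(-12) = (6 - 1)*(-12) = 5*(-12) = -60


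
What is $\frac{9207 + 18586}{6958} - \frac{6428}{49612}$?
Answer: $\frac{333535073}{86300074} \approx 3.8648$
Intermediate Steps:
$\frac{9207 + 18586}{6958} - \frac{6428}{49612} = 27793 \cdot \frac{1}{6958} - \frac{1607}{12403} = \frac{27793}{6958} - \frac{1607}{12403} = \frac{333535073}{86300074}$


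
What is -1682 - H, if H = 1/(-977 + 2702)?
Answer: -2901451/1725 ≈ -1682.0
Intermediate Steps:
H = 1/1725 ≈ 0.00057971
-1682 - H = -1682 - 1*1/1725 = -1682 - 1/1725 = -2901451/1725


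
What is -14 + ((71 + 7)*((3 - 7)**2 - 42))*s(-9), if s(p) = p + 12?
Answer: -6098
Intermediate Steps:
s(p) = 12 + p
-14 + ((71 + 7)*((3 - 7)**2 - 42))*s(-9) = -14 + ((71 + 7)*((3 - 7)**2 - 42))*(12 - 9) = -14 + (78*((-4)**2 - 42))*3 = -14 + (78*(16 - 42))*3 = -14 + (78*(-26))*3 = -14 - 2028*3 = -14 - 6084 = -6098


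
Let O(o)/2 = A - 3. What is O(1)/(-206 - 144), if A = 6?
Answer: -3/175 ≈ -0.017143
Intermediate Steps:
O(o) = 6 (O(o) = 2*(6 - 3) = 2*3 = 6)
O(1)/(-206 - 144) = 6/(-206 - 144) = 6/(-350) = -1/350*6 = -3/175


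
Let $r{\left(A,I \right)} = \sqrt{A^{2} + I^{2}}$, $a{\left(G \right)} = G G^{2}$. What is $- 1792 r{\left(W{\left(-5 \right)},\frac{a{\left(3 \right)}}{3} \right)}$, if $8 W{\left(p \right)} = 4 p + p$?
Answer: $- 224 \sqrt{5809} \approx -17073.0$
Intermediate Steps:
$W{\left(p \right)} = \frac{5 p}{8}$ ($W{\left(p \right)} = \frac{4 p + p}{8} = \frac{5 p}{8}$)
$a{\left(G \right)} = G^{3}$
$- 1792 r{\left(W{\left(-5 \right)},\frac{a{\left(3 \right)}}{3} \right)} = - 1792 \sqrt{\left(\frac{5}{8} \left(-5\right)\right)^{2} + \left(\frac{3^{3}}{3}\right)^{2}} = - 1792 \sqrt{\left(- \frac{25}{8}\right)^{2} + \left(27 \cdot \frac{1}{3}\right)^{2}} = - 1792 \sqrt{\frac{625}{64} + 9^{2}} = - 1792 \sqrt{\frac{625}{64} + 81} = - 1792 \sqrt{\frac{5809}{64}} = - 1792 \frac{\sqrt{5809}}{8} = - 224 \sqrt{5809}$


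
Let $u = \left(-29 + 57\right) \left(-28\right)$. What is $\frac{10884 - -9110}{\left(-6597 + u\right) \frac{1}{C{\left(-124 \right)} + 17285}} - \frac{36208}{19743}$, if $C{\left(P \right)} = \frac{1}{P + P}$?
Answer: $- \frac{846098278414261}{18069662292} \approx -46824.0$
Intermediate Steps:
$C{\left(P \right)} = \frac{1}{2 P}$
$u = -784$ ($u = 28 \left(-28\right) = -784$)
$\frac{10884 - -9110}{\left(-6597 + u\right) \frac{1}{C{\left(-124 \right)} + 17285}} - \frac{36208}{19743} = \frac{10884 - -9110}{\left(-6597 - 784\right) \frac{1}{\frac{1}{2 \left(-124\right)} + 17285}} - \frac{36208}{19743} = \frac{10884 + 9110}{\left(-7381\right) \frac{1}{\frac{1}{2} \left(- \frac{1}{124}\right) + 17285}} - \frac{36208}{19743} = \frac{19994}{\left(-7381\right) \frac{1}{- \frac{1}{248} + 17285}} - \frac{36208}{19743} = \frac{19994}{\left(-7381\right) \frac{1}{\frac{4286679}{248}}} - \frac{36208}{19743} = \frac{19994}{\left(-7381\right) \frac{248}{4286679}} - \frac{36208}{19743} = \frac{19994}{- \frac{1830488}{4286679}} - \frac{36208}{19743} = 19994 \left(- \frac{4286679}{1830488}\right) - \frac{36208}{19743} = - \frac{42853929963}{915244} - \frac{36208}{19743} = - \frac{846098278414261}{18069662292}$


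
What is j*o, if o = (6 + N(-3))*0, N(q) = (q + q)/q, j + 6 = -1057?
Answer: 0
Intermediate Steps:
j = -1063 (j = -6 - 1057 = -1063)
N(q) = 2 (N(q) = (2*q)/q = 2)
o = 0 (o = (6 + 2)*0 = 8*0 = 0)
j*o = -1063*0 = 0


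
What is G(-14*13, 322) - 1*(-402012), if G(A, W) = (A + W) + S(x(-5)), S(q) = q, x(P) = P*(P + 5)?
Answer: 402152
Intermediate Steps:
x(P) = P*(5 + P)
G(A, W) = A + W (G(A, W) = (A + W) - 5*(5 - 5) = (A + W) - 5*0 = (A + W) + 0 = A + W)
G(-14*13, 322) - 1*(-402012) = (-14*13 + 322) - 1*(-402012) = (-182 + 322) + 402012 = 140 + 402012 = 402152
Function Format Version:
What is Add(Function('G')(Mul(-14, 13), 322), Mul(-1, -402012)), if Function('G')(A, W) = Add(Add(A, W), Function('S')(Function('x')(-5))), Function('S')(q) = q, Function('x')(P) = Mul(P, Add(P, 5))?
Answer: 402152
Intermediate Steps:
Function('x')(P) = Mul(P, Add(5, P))
Function('G')(A, W) = Add(A, W) (Function('G')(A, W) = Add(Add(A, W), Mul(-5, Add(5, -5))) = Add(Add(A, W), Mul(-5, 0)) = Add(Add(A, W), 0) = Add(A, W))
Add(Function('G')(Mul(-14, 13), 322), Mul(-1, -402012)) = Add(Add(Mul(-14, 13), 322), Mul(-1, -402012)) = Add(Add(-182, 322), 402012) = Add(140, 402012) = 402152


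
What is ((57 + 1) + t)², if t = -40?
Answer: 324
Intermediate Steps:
((57 + 1) + t)² = ((57 + 1) - 40)² = (58 - 40)² = 18² = 324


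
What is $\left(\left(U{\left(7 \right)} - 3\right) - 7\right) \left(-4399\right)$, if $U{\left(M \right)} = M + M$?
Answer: $-17596$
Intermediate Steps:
$U{\left(M \right)} = 2 M$
$\left(\left(U{\left(7 \right)} - 3\right) - 7\right) \left(-4399\right) = \left(\left(2 \cdot 7 - 3\right) - 7\right) \left(-4399\right) = \left(\left(14 - 3\right) - 7\right) \left(-4399\right) = \left(11 - 7\right) \left(-4399\right) = 4 \left(-4399\right) = -17596$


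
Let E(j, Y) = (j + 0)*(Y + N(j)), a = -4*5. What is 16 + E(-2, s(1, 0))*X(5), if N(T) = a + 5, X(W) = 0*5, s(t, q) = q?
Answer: 16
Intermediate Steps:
a = -20
X(W) = 0
N(T) = -15 (N(T) = -20 + 5 = -15)
E(j, Y) = j*(-15 + Y) (E(j, Y) = (j + 0)*(Y - 15) = j*(-15 + Y))
16 + E(-2, s(1, 0))*X(5) = 16 - 2*(-15 + 0)*0 = 16 - 2*(-15)*0 = 16 + 30*0 = 16 + 0 = 16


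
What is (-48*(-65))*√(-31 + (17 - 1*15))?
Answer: 3120*I*√29 ≈ 16802.0*I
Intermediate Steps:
(-48*(-65))*√(-31 + (17 - 1*15)) = 3120*√(-31 + (17 - 15)) = 3120*√(-31 + 2) = 3120*√(-29) = 3120*(I*√29) = 3120*I*√29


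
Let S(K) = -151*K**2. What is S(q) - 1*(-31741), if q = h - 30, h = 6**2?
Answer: 26305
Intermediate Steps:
h = 36
q = 6 (q = 36 - 30 = 6)
S(q) - 1*(-31741) = -151*6**2 - 1*(-31741) = -151*36 + 31741 = -5436 + 31741 = 26305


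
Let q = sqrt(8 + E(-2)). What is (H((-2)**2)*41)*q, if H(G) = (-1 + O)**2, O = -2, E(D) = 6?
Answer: 369*sqrt(14) ≈ 1380.7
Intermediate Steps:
q = sqrt(14) (q = sqrt(8 + 6) = sqrt(14) ≈ 3.7417)
H(G) = 9 (H(G) = (-1 - 2)**2 = (-3)**2 = 9)
(H((-2)**2)*41)*q = (9*41)*sqrt(14) = 369*sqrt(14)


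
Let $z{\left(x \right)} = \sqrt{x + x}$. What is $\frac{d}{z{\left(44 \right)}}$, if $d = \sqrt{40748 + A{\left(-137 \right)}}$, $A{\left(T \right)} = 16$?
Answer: $\frac{\sqrt{224202}}{22} \approx 21.523$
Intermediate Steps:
$z{\left(x \right)} = \sqrt{2} \sqrt{x}$ ($z{\left(x \right)} = \sqrt{2 x} = \sqrt{2} \sqrt{x}$)
$d = 2 \sqrt{10191}$ ($d = \sqrt{40748 + 16} = \sqrt{40764} = 2 \sqrt{10191} \approx 201.9$)
$\frac{d}{z{\left(44 \right)}} = \frac{2 \sqrt{10191}}{\sqrt{2} \sqrt{44}} = \frac{2 \sqrt{10191}}{\sqrt{2} \cdot 2 \sqrt{11}} = \frac{2 \sqrt{10191}}{2 \sqrt{22}} = 2 \sqrt{10191} \frac{\sqrt{22}}{44} = \frac{\sqrt{224202}}{22}$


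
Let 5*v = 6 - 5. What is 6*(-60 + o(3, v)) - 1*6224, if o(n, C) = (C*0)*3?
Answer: -6584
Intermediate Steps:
v = ⅕ (v = (6 - 5)/5 = (⅕)*1 = ⅕ ≈ 0.20000)
o(n, C) = 0 (o(n, C) = 0*3 = 0)
6*(-60 + o(3, v)) - 1*6224 = 6*(-60 + 0) - 1*6224 = 6*(-60) - 6224 = -360 - 6224 = -6584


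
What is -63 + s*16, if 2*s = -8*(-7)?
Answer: 385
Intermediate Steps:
s = 28 (s = (-8*(-7))/2 = (½)*56 = 28)
-63 + s*16 = -63 + 28*16 = -63 + 448 = 385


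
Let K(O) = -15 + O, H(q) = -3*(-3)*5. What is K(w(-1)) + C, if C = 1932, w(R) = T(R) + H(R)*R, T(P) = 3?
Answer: 1875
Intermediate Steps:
H(q) = 45 (H(q) = 9*5 = 45)
w(R) = 3 + 45*R
K(w(-1)) + C = (-15 + (3 + 45*(-1))) + 1932 = (-15 + (3 - 45)) + 1932 = (-15 - 42) + 1932 = -57 + 1932 = 1875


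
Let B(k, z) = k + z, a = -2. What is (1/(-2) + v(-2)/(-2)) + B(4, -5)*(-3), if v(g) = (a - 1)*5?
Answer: 10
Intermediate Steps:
v(g) = -15 (v(g) = (-2 - 1)*5 = -3*5 = -15)
(1/(-2) + v(-2)/(-2)) + B(4, -5)*(-3) = (1/(-2) - 15/(-2)) + (4 - 5)*(-3) = (1*(-½) - 15*(-½)) - 1*(-3) = (-½ + 15/2) + 3 = 7 + 3 = 10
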